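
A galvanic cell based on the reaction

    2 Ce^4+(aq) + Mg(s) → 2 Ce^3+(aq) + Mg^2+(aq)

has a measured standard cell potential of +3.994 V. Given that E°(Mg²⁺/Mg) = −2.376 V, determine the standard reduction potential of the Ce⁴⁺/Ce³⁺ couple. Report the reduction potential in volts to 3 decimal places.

In the reaction as written the Ce⁴⁺/Ce³⁺ couple is reduced (cathode) and Mg²⁺/Mg is oxidized (anode), so E°cell = E°(Ce⁴⁺/Ce³⁺) − E°(Mg²⁺/Mg).
E°(Ce⁴⁺/Ce³⁺) = E°cell + E°(anode) = +3.994 + (−2.376) = +1.618 V.

+1.618 V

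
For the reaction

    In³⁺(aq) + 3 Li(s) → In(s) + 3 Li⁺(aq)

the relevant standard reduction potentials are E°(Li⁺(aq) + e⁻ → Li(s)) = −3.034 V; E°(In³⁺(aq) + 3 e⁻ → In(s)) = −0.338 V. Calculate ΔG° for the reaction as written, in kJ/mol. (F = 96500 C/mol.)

In the reaction as written In³⁺(aq) is reduced, so the In³⁺/In couple is the cathode and Li⁺/Li is the anode.
E°cell = −0.338 − (−3.034) = +2.696 V; balancing electrons gives n = 3.
ΔG° = −nFE°cell = −(3)(96500)(+2.696) J/mol = −780 kJ/mol.

−780 kJ/mol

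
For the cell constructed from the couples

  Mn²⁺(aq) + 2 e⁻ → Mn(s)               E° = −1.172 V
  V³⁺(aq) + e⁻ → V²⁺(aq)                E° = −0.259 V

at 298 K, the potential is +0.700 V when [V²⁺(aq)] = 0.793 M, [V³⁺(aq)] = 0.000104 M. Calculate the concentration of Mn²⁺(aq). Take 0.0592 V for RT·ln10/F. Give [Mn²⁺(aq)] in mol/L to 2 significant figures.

With V³⁺/V²⁺ at the cathode and Mn²⁺/Mn at the anode, E°cell = −0.259 − (−1.172) = +0.913 V (n = 2).
Since E = E° − (0.0592/n)·log Q, log Q = n(E° − E)/0.0592 = 7.196.
For 2 V³⁺(aq) + Mn(s) → 2 V²⁺(aq) + Mn²⁺(aq), the reaction quotient is Q = ([V²⁺(aq)]^2·[Mn²⁺(aq)]) / [V³⁺(aq)]^2.
Substituting the known concentrations and solving, log [Mn²⁺(aq)] = −0.568 and [Mn²⁺(aq)] = 0.27 M.

0.27 M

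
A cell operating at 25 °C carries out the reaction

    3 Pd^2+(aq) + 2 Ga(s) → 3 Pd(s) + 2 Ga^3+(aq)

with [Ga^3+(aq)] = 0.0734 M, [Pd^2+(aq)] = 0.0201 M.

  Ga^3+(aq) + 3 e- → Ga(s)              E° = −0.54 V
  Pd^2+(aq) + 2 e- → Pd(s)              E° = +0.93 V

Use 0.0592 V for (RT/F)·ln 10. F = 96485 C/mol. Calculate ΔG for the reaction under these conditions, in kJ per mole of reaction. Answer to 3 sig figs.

−835 kJ/mol

With Pd²⁺/Pd reduced at the cathode, E°cell = +0.93 − (−0.54) = +1.47 V and n = 6.
The reaction quotient is [Ga^3+(aq)]^2 / [Pd^2+(aq)]^3 = 663; by Nernst, E = +1.47 − (0.0592/6)(2.822) = +1.4422 V.
Then ΔG = −nFE = −6 × 96485 × +1.4422 J/mol = −835 kJ/mol.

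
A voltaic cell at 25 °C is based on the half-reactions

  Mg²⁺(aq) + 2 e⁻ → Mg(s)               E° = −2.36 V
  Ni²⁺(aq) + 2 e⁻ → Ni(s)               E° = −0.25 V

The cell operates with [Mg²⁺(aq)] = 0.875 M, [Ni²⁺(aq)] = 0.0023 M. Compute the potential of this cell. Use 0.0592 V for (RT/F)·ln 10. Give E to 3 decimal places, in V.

+2.034 V

Ni²⁺/Ni is reduced (cathode, E° = −0.25 V) and Mg²⁺/Mg is oxidized (anode).
The standard potential is −0.25 − (−2.36) = +2.11 V and the balanced reaction transfers n = 2 electrons.
The balanced reaction is Ni²⁺(aq) + Mg(s) → Ni(s) + Mg²⁺(aq), so Q = [Mg²⁺(aq)] / [Ni²⁺(aq)] = 380 and log Q = 2.580.
Applying E = E° − (RT ln10/nF)·log Q gives +2.11 − (0.0592/2)(2.580) = +2.034 V.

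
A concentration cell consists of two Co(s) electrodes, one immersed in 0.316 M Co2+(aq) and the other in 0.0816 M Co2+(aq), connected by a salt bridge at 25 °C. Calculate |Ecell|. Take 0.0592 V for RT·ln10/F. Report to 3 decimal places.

0.017 V

For a concentration cell E°cell = 0, since both electrodes use the same couple.
The compartment with the higher Co2+(aq) concentration (0.316 M) acts as the cathode; ions are reduced there and produced at the dilute (0.0816 M) anode.
With n = 2, Ecell = −(0.0592/2)·log([dilute]/[conc]) = −(0.0592/2)·log(0.0816/0.316) = +0.017 V.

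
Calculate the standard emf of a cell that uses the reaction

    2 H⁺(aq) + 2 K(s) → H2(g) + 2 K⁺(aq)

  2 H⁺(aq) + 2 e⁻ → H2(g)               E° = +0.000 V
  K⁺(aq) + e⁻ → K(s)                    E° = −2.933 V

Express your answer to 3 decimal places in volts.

In the reaction as written, H⁺(aq) is reduced (cathode) and K⁺(aq) is produced by oxidation at the anode.
E°cell = E°(cathode) − E°(anode) = +0.000 − (−2.933) = +2.933 V.
The positive value indicates the reaction is spontaneous as written.

+2.933 V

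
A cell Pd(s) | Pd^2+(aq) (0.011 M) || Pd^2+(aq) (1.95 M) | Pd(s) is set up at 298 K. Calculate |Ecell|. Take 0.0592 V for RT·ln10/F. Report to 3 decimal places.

For a concentration cell E°cell = 0, since both electrodes use the same couple.
The compartment with the higher Pd^2+(aq) concentration (1.95 M) acts as the cathode; ions are reduced there and produced at the dilute (0.011 M) anode.
With n = 2, Ecell = −(0.0592/2)·log([dilute]/[conc]) = −(0.0592/2)·log(0.011/1.95) = +0.067 V.

0.067 V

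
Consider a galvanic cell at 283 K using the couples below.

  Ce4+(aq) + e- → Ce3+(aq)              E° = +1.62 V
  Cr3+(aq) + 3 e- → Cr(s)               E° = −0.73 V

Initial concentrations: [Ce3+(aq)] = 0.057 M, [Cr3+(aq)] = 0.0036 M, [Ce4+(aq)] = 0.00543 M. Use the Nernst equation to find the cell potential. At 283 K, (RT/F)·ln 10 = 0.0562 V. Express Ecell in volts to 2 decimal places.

The Ce⁴⁺/Ce³⁺ couple has the more positive E°, so it is the cathode; Cr³⁺/Cr is the anode.
E°cell = +1.62 − (−0.73) = +2.35 V, with n = 3 electrons transferred.
Balancing gives 3 Ce4+(aq) + Cr(s) → 3 Ce3+(aq) + Cr3+(aq); hence Q = ([Ce3+(aq)]^3·[Cr3+(aq)]) / [Ce4+(aq)]^3 = 4.16 (log Q = 0.620).
Applying E = E° − (RT ln10/nF)·log Q gives +2.35 − (0.0562/3)(0.620) = +2.34 V.

+2.34 V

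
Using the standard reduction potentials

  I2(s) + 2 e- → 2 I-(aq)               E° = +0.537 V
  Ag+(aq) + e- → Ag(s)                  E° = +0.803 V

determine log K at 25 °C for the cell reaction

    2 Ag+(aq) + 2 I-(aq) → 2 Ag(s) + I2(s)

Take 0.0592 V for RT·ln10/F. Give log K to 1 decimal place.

The Ag⁺/Ag couple is reduced (cathode); E°cell = +0.803 − (+0.537) = +0.266 V with n = 2.
At equilibrium E = 0, so log K = nE°cell / 0.0592 = (2)(+0.266) / 0.0592 = 9.0.

log K = 9.0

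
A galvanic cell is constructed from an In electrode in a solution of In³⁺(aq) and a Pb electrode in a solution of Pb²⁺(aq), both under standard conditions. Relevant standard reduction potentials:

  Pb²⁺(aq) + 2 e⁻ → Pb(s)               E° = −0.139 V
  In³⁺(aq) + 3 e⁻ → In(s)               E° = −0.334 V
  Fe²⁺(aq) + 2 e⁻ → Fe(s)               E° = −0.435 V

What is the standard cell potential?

+0.195 V

Of the two couples in this cell, the one with the more positive reduction potential is reduced at the cathode: here that is Pb²⁺/Pb (−0.139 V); In³⁺/In (−0.334 V) is the anode.
E°cell = E°(cathode) − E°(anode) = −0.139 − (−0.334) = +0.195 V.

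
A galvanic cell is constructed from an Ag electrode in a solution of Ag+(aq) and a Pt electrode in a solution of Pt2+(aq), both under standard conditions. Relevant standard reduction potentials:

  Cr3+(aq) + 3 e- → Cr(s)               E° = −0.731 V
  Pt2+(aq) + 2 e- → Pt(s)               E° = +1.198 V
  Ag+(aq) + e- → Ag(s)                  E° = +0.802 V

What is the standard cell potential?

+0.396 V

The Pt²⁺/Pt couple has the higher E°, so Pt ion is reduced (cathode) and Ag is oxidized (anode).
E°cell = E°(cathode) − E°(anode) = +1.198 − (+0.802) = +0.396 V.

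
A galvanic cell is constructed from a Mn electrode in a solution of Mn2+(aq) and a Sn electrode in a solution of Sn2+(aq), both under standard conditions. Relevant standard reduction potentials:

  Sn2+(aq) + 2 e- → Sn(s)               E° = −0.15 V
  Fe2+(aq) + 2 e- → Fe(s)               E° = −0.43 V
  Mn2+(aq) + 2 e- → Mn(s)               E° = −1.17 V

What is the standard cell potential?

+1.02 V

The Sn²⁺/Sn couple has the higher E°, so Sn ion is reduced (cathode) and Mn is oxidized (anode).
E°cell = E°(cathode) − E°(anode) = −0.15 − (−1.17) = +1.02 V.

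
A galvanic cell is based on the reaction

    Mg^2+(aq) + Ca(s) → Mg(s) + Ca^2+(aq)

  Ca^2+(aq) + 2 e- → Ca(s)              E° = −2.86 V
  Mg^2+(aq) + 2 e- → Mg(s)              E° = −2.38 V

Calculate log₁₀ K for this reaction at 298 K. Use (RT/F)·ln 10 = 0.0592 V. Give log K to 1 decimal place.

The Mg²⁺/Mg couple is reduced (cathode); E°cell = −2.38 − (−2.86) = +0.48 V with n = 2.
At equilibrium E = 0, so log K = nE°cell / 0.0592 = (2)(+0.48) / 0.0592 = 16.2.

log K = 16.2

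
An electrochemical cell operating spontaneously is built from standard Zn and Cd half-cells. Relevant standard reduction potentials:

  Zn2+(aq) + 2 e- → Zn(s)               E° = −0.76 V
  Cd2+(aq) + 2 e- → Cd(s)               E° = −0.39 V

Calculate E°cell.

+0.37 V

Of the two couples in this cell, the one with the more positive reduction potential is reduced at the cathode: here that is Cd²⁺/Cd (−0.39 V); Zn²⁺/Zn (−0.76 V) is the anode.
E°cell = E°(cathode) − E°(anode) = −0.39 − (−0.76) = +0.37 V.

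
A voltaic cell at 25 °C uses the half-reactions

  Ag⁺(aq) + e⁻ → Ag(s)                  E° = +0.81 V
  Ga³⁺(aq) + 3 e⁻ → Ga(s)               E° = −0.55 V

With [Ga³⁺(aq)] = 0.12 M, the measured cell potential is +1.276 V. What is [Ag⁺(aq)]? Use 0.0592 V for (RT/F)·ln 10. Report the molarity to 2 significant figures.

0.019 M

The Ag⁺/Ag couple has the larger reduction potential, so it is the cathode: E°cell = +0.81 − (−0.55) = +1.36 V and n = 3.
From the Nernst equation, log Q = n(E° − E)/0.0592 = 3·(+1.36 − (+1.276))/0.0592 = 4.257.
For 3 Ag⁺(aq) + Ga(s) → 3 Ag(s) + Ga³⁺(aq), the reaction quotient is Q = [Ga³⁺(aq)] / [Ag⁺(aq)]^3.
Solving for the unknown gives log [Ag⁺(aq)] = −1.726, so [Ag⁺(aq)] ≈ 0.019 M.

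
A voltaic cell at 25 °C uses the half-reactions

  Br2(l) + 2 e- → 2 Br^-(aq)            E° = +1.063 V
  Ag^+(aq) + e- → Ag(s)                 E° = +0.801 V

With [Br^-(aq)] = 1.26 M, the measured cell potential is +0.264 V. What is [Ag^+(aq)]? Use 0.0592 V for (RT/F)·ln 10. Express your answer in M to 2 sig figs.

Br₂/Br⁻ is the cathode (higher E°); E°cell = +1.063 − (+0.801) = +0.262 V with n = 2.
From the Nernst equation, log Q = n(E° − E)/0.0592 = 2·(+0.262 − (+0.264))/0.0592 = −0.068.
Balancing electrons gives Br2(l) + 2 Ag(s) → 2 Br^-(aq) + 2 Ag^+(aq); thus Q = [Br^-(aq)]^2·[Ag^+(aq)]^2.
Solving for the unknown gives log [Ag^+(aq)] = −0.134, so [Ag^+(aq)] ≈ 0.73 M.

0.73 M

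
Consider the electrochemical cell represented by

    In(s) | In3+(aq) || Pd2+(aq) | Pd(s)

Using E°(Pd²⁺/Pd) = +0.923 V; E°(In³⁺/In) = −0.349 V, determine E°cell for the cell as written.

+1.272 V

By convention the left-hand electrode in cell notation is the anode (oxidation) and the right-hand electrode is the cathode (reduction).
E°cell = E°(right) − E°(left) = +0.923 − (−0.349) = +1.272 V.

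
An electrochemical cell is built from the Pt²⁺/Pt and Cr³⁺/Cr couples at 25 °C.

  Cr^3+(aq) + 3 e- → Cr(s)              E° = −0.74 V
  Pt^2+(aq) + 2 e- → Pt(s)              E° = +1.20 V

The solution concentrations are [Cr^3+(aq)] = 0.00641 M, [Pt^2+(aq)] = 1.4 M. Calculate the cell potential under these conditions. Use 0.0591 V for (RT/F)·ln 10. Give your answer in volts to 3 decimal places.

+1.988 V

Pt²⁺/Pt is reduced (cathode, E° = +1.20 V) and Cr³⁺/Cr is oxidized (anode).
E°cell = E°cat − E°an = +1.20 − (−0.74) = +1.94 V; n = 6.
Balancing gives 3 Pt^2+(aq) + 2 Cr(s) → 3 Pt(s) + 2 Cr^3+(aq); hence Q = [Cr^3+(aq)]^2 / [Pt^2+(aq)]^3 = 1.5×10^−5 (log Q = −4.825).
Applying E = E° − (RT ln10/nF)·log Q gives +1.94 − (0.0591/6)(−4.825) = +1.988 V.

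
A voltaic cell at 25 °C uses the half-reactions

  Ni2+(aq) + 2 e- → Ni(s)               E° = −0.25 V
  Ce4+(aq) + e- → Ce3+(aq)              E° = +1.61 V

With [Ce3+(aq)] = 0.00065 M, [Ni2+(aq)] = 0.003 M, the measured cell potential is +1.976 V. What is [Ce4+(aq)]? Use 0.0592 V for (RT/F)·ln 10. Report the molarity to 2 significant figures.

Ce⁴⁺/Ce³⁺ is the cathode (higher E°); E°cell = +1.61 − (−0.25) = +1.86 V with n = 2.
From the Nernst equation, log Q = n(E° − E)/0.0592 = 2·(+1.86 − (+1.976))/0.0592 = −3.919.
The balanced reaction is 2 Ce4+(aq) + Ni(s) → 2 Ce3+(aq) + Ni2+(aq), so Q = ([Ce3+(aq)]^2·[Ni2+(aq)]) / [Ce4+(aq)]^2.
Solving for the unknown gives log [Ce4+(aq)] = −2.489, so [Ce4+(aq)] ≈ 0.0032 M.

0.0032 M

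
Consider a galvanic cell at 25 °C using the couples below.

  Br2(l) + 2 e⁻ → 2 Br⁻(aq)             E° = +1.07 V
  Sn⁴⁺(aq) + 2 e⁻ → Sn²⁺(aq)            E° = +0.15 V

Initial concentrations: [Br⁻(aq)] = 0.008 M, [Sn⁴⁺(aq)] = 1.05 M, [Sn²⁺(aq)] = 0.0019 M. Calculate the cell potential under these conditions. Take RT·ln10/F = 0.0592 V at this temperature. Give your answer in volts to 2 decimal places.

Br₂/Br⁻ is reduced (cathode, E° = +1.07 V) and Sn⁴⁺/Sn²⁺ is oxidized (anode).
The standard potential is +1.07 − (+0.15) = +0.92 V and the balanced reaction transfers n = 2 electrons.
For the overall reaction Br2(l) + Sn²⁺(aq) → 2 Br⁻(aq) + Sn⁴⁺(aq), Q = ([Br⁻(aq)]^2·[Sn⁴⁺(aq)]) / [Sn²⁺(aq)] = 0.0354, giving log Q = −1.451.
Applying E = E° − (RT ln10/nF)·log Q gives +0.92 − (0.0592/2)(−1.451) = +0.96 V.

+0.96 V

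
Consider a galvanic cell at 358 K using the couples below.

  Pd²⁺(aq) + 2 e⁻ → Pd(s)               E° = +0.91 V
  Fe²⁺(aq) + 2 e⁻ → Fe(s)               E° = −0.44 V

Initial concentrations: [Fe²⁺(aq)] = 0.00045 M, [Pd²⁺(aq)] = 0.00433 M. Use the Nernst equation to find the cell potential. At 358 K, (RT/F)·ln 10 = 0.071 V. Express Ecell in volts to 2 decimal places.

Pd²⁺/Pd is reduced (cathode, E° = +0.91 V) and Fe²⁺/Fe is oxidized (anode).
E°cell = +0.91 − (−0.44) = +1.35 V, with n = 2 electrons transferred.
The balanced reaction is Pd²⁺(aq) + Fe(s) → Pd(s) + Fe²⁺(aq), so Q = [Fe²⁺(aq)] / [Pd²⁺(aq)] = 0.104 and log Q = −0.983.
E = E° − (0.071/n)·log Q = +1.35 − (0.071/2)(−0.983) = +1.38 V.

+1.38 V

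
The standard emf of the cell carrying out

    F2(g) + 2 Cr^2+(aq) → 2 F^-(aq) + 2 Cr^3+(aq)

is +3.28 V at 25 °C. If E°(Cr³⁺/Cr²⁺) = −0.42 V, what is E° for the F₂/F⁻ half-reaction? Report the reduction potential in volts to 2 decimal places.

+2.86 V

In the reaction as written the F₂/F⁻ couple is reduced (cathode) and Cr³⁺/Cr²⁺ is oxidized (anode), so E°cell = E°(F₂/F⁻) − E°(Cr³⁺/Cr²⁺).
E°(F₂/F⁻) = E°cell + E°(anode) = +3.28 + (−0.42) = +2.86 V.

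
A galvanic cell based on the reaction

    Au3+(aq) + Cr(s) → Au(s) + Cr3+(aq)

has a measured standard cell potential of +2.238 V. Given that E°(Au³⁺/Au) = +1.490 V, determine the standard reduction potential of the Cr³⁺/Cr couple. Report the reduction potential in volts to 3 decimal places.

In the reaction as written the Au³⁺/Au couple is reduced (cathode) and Cr³⁺/Cr is oxidized (anode), so E°cell = E°(Au³⁺/Au) − E°(Cr³⁺/Cr).
E°(Cr³⁺/Cr) = E°(cathode) − E°cell = +1.490 − (+2.238) = −0.748 V.

−0.748 V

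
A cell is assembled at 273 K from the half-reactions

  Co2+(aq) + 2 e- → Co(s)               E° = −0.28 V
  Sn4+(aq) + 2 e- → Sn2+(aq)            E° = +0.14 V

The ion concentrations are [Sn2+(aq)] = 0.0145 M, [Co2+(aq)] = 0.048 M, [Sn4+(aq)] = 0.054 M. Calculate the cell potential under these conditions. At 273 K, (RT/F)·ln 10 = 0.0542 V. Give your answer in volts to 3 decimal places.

+0.471 V

The Sn⁴⁺/Sn²⁺ couple has the more positive E°, so it is the cathode; Co²⁺/Co is the anode.
E°cell = E°cat − E°an = +0.14 − (−0.28) = +0.42 V; n = 2.
For the overall reaction Sn4+(aq) + Co(s) → Sn2+(aq) + Co2+(aq), Q = ([Sn2+(aq)]·[Co2+(aq)]) / [Sn4+(aq)] = 0.0129, giving log Q = −1.890.
By the Nernst equation, E = +0.42 − (0.0542/2)·(−1.890) = +0.471 V.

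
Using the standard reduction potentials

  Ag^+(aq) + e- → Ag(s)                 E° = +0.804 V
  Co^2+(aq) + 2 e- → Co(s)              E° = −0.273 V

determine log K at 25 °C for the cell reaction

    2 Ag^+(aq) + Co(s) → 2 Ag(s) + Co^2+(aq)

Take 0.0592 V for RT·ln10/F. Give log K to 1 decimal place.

log K = 36.4

The Ag⁺/Ag couple is reduced (cathode); E°cell = +0.804 − (−0.273) = +1.077 V with n = 2.
At equilibrium E = 0, so log K = nE°cell / 0.0592 = (2)(+1.077) / 0.0592 = 36.4.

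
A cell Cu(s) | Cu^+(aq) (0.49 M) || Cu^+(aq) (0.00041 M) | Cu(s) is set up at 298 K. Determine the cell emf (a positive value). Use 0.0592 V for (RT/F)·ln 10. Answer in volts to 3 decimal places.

For a concentration cell E°cell = 0, since both electrodes use the same couple.
The compartment with the higher Cu^+(aq) concentration (0.49 M) acts as the cathode; ions are reduced there and produced at the dilute (0.00041 M) anode.
With n = 1, Ecell = −(0.0592/1)·log([dilute]/[conc]) = −(0.0592/1)·log(0.00041/0.49) = +0.182 V.

0.182 V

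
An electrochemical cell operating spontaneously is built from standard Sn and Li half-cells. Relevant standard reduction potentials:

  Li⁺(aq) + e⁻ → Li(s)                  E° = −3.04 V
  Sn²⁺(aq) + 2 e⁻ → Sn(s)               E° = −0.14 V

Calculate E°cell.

The Sn²⁺/Sn couple has the higher E°, so Sn ion is reduced (cathode) and Li is oxidized (anode).
E°cell = E°(cathode) − E°(anode) = −0.14 − (−3.04) = +2.90 V.

+2.90 V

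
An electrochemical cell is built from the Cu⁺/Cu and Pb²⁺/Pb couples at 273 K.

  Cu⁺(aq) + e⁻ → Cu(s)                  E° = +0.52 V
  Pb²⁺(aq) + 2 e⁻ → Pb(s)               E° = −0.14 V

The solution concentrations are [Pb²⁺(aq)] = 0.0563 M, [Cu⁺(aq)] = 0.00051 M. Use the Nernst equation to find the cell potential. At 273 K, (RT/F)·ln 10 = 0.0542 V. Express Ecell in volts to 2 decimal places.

The Cu⁺/Cu couple has the more positive E°, so it is the cathode; Pb²⁺/Pb is the anode.
E°cell = +0.52 − (−0.14) = +0.66 V, with n = 2 electrons transferred.
The balanced reaction is 2 Cu⁺(aq) + Pb(s) → 2 Cu(s) + Pb²⁺(aq), so Q = [Pb²⁺(aq)] / [Cu⁺(aq)]^2 = 2.16×10^5 and log Q = 5.335.
By the Nernst equation, E = +0.66 − (0.0542/2)·(5.335) = +0.52 V.

+0.52 V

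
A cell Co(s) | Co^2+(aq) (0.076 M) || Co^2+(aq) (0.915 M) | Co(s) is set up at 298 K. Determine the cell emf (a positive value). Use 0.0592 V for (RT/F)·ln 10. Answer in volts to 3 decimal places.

0.032 V

For a concentration cell E°cell = 0, since both electrodes use the same couple.
The compartment with the higher Co^2+(aq) concentration (0.915 M) acts as the cathode; ions are reduced there and produced at the dilute (0.076 M) anode.
With n = 2, Ecell = −(0.0592/2)·log([dilute]/[conc]) = −(0.0592/2)·log(0.076/0.915) = +0.032 V.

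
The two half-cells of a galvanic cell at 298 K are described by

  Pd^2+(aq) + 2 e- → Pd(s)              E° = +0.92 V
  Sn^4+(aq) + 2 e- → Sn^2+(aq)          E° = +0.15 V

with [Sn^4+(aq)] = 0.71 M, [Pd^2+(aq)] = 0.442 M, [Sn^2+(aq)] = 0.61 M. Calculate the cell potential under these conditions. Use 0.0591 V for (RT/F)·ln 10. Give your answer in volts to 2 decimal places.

+0.76 V

The Pd²⁺/Pd couple has the more positive E°, so it is the cathode; Sn⁴⁺/Sn²⁺ is the anode.
E°cell = +0.92 − (+0.15) = +0.77 V, with n = 2 electrons transferred.
The balanced reaction is Pd^2+(aq) + Sn^2+(aq) → Pd(s) + Sn^4+(aq), so Q = [Sn^4+(aq)] / ([Pd^2+(aq)]·[Sn^2+(aq)]) = 2.63 and log Q = 0.421.
E = E° − (0.0591/n)·log Q = +0.77 − (0.0591/2)(0.421) = +0.76 V.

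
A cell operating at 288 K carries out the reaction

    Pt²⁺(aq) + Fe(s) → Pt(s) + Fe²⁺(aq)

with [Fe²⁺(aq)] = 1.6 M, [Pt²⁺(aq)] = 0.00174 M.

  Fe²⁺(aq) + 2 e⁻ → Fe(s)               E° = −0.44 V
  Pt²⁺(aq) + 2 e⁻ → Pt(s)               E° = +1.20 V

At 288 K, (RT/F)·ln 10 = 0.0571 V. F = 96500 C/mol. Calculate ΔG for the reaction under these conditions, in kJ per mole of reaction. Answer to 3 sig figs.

−300 kJ/mol

With Pt²⁺/Pt reduced at the cathode, E°cell = +1.20 − (−0.44) = +1.64 V and n = 2.
Here Q = [Fe²⁺(aq)] / [Pt²⁺(aq)] = 920 (log Q = 2.964), giving E = +1.64 − (0.0571/2)·(2.964) = +1.5554 V.
Finally ΔG = −nFE = −(2)(96500 C/mol)(+1.5554 V) = −300 kJ/mol.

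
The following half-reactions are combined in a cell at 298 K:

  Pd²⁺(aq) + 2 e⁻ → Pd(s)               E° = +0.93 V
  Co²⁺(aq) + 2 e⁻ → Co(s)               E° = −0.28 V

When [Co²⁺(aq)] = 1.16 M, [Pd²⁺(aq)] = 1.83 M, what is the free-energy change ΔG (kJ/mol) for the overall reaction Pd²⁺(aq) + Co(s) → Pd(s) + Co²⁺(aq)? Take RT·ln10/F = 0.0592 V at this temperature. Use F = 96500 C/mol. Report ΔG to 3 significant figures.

−235 kJ/mol

E°cell = +0.93 − (−0.28) = +1.21 V; the balanced reaction transfers n = 2 electrons.
The reaction quotient is [Co²⁺(aq)] / [Pd²⁺(aq)] = 0.634; by Nernst, E = +1.21 − (0.0592/2)(−0.198) = +1.2159 V.
Then ΔG = −nFE = −2 × 96500 × +1.2159 J/mol = −235 kJ/mol.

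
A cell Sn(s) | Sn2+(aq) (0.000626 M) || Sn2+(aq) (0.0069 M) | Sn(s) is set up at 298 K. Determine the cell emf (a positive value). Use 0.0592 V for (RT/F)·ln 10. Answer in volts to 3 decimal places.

0.031 V

For a concentration cell E°cell = 0, since both electrodes use the same couple.
The compartment with the higher Sn2+(aq) concentration (0.0069 M) acts as the cathode; ions are reduced there and produced at the dilute (0.000626 M) anode.
With n = 2, Ecell = −(0.0592/2)·log([dilute]/[conc]) = −(0.0592/2)·log(0.000626/0.0069) = +0.031 V.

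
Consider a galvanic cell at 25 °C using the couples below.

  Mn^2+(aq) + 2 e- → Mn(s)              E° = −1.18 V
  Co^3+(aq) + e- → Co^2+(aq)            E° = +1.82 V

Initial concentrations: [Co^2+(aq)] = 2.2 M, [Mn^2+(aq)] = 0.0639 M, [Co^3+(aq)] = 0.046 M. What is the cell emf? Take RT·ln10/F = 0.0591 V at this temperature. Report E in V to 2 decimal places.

Since E°(Co³⁺/Co²⁺) > E°(Mn²⁺/Mn), Co³⁺/Co²⁺ serves as the cathode.
E°cell = E°cat − E°an = +1.82 − (−1.18) = +3.00 V; n = 2.
The balanced reaction is 2 Co^3+(aq) + Mn(s) → 2 Co^2+(aq) + Mn^2+(aq), so Q = ([Co^2+(aq)]^2·[Mn^2+(aq)]) / [Co^3+(aq)]^2 = 146 and log Q = 2.165.
By the Nernst equation, E = +3.00 − (0.0591/2)·(2.165) = +2.94 V.

+2.94 V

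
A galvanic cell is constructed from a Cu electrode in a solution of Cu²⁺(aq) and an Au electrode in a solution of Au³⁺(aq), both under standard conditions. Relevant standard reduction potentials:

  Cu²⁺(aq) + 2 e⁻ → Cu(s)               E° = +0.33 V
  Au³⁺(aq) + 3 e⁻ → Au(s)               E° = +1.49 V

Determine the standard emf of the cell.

+1.16 V

The Au³⁺/Au couple has the higher E°, so Au ion is reduced (cathode) and Cu is oxidized (anode).
E°cell = E°(cathode) − E°(anode) = +1.49 − (+0.33) = +1.16 V.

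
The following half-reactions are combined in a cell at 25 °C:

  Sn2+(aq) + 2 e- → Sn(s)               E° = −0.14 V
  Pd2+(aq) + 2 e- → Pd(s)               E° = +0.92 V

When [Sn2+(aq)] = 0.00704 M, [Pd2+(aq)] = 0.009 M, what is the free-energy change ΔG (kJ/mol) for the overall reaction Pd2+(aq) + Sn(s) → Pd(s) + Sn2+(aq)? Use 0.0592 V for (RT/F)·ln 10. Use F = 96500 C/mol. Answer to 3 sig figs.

−205 kJ/mol

With Pd²⁺/Pd reduced at the cathode, E°cell = +0.92 − (−0.14) = +1.06 V and n = 2.
Q = [Sn2+(aq)] / [Pd2+(aq)] = 0.782, so log Q = −0.107 and E = +1.06 − (0.0592/2)(−0.107) = +1.0632 V.
Finally ΔG = −nFE = −(2)(96500 C/mol)(+1.0632 V) = −205 kJ/mol.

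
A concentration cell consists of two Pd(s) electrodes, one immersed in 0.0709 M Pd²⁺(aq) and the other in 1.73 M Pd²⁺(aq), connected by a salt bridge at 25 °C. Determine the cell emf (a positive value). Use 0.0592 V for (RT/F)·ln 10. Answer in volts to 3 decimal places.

For a concentration cell E°cell = 0, since both electrodes use the same couple.
The compartment with the higher Pd²⁺(aq) concentration (1.73 M) acts as the cathode; ions are reduced there and produced at the dilute (0.0709 M) anode.
With n = 2, Ecell = −(0.0592/2)·log([dilute]/[conc]) = −(0.0592/2)·log(0.0709/1.73) = +0.041 V.

0.041 V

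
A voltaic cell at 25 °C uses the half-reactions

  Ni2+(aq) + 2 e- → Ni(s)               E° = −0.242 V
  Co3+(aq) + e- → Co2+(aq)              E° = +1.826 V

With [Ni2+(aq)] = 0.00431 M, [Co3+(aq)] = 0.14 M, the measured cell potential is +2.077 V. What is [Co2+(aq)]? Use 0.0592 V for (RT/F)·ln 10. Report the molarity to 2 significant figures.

With Co³⁺/Co²⁺ at the cathode and Ni²⁺/Ni at the anode, E°cell = +1.826 − (−0.242) = +2.068 V (n = 2).
From the Nernst equation, log Q = n(E° − E)/0.0592 = 2·(+2.068 − (+2.077))/0.0592 = −0.304.
The balanced reaction is 2 Co3+(aq) + Ni(s) → 2 Co2+(aq) + Ni2+(aq), so Q = ([Co2+(aq)]^2·[Ni2+(aq)]) / [Co3+(aq)]^2.
Isolating [Co2+(aq)] in Q = 10^{−0.304} yields log [Co2+(aq)] = 0.177, i.e. 1.5 M.

1.5 M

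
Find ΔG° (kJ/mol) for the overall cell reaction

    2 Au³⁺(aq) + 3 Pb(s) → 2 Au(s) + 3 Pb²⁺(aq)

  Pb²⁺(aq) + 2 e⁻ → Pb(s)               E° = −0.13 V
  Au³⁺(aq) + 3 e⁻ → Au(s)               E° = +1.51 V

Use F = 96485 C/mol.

−949 kJ/mol

In the reaction as written Au³⁺(aq) is reduced, so the Au³⁺/Au couple is the cathode and Pb²⁺/Pb is the anode.
E°cell = +1.51 − (−0.13) = +1.64 V; balancing electrons gives n = 6.
ΔG° = −nFE°cell = −(6)(96485)(+1.64) J/mol = −949 kJ/mol.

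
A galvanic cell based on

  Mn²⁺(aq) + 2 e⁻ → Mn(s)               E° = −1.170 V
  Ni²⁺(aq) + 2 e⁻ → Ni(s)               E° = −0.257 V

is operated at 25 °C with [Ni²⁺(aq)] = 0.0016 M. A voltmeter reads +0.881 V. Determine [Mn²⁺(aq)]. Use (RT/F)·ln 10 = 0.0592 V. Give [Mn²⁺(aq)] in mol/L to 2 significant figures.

0.019 M

With Ni²⁺/Ni at the cathode and Mn²⁺/Mn at the anode, E°cell = −0.257 − (−1.170) = +0.913 V (n = 2).
Rearranging E = E° − (0.0592/n)·log Q gives log Q = 2(+0.913 − (+0.881))/0.0592 = 1.081.
Balancing electrons gives Ni²⁺(aq) + Mn(s) → Ni(s) + Mn²⁺(aq); thus Q = [Mn²⁺(aq)] / [Ni²⁺(aq)].
Solving for the unknown gives log [Mn²⁺(aq)] = −1.715, so [Mn²⁺(aq)] ≈ 0.019 M.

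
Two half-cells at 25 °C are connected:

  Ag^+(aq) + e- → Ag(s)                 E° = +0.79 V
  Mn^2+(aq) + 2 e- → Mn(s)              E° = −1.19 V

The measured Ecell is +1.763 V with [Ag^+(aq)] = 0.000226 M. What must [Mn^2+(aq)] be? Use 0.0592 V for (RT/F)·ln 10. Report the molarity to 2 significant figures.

1.1 M

With Ag⁺/Ag at the cathode and Mn²⁺/Mn at the anode, E°cell = +0.79 − (−1.19) = +1.98 V (n = 2).
Since E = E° − (0.0592/n)·log Q, log Q = n(E° − E)/0.0592 = 7.331.
Balancing electrons gives 2 Ag^+(aq) + Mn(s) → 2 Ag(s) + Mn^2+(aq); thus Q = [Mn^2+(aq)] / [Ag^+(aq)]^2.
Solving for the unknown gives log [Mn^2+(aq)] = 0.039, so [Mn^2+(aq)] ≈ 1.1 M.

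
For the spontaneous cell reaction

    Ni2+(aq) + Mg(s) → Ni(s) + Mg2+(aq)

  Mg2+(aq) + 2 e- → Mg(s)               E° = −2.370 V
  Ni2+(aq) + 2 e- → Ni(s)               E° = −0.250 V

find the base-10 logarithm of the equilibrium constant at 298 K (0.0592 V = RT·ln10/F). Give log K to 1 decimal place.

log K = 71.6

The Ni²⁺/Ni couple is reduced (cathode); E°cell = −0.250 − (−2.370) = +2.120 V with n = 2.
At equilibrium E = 0, so log K = nE°cell / 0.0592 = (2)(+2.120) / 0.0592 = 71.6.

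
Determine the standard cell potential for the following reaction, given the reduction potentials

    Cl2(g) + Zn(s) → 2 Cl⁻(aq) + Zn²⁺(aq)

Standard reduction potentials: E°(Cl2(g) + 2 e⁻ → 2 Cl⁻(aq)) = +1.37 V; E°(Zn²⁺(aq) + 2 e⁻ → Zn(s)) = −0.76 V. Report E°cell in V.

Cl2(g) gains electrons, so the Cl₂/Cl⁻ couple is the cathode; the Zn²⁺/Zn couple is the anode.
E°cell = E°(cathode) − E°(anode) = +1.37 − (−0.76) = +2.13 V.

+2.13 V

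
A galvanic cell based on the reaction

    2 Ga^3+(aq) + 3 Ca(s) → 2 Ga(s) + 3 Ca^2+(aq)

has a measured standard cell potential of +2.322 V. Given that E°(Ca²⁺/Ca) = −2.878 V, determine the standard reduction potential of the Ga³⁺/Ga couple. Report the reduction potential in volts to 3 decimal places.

−0.556 V

In the reaction as written the Ga³⁺/Ga couple is reduced (cathode) and Ca²⁺/Ca is oxidized (anode), so E°cell = E°(Ga³⁺/Ga) − E°(Ca²⁺/Ca).
E°(Ga³⁺/Ga) = E°cell + E°(anode) = +2.322 + (−2.878) = −0.556 V.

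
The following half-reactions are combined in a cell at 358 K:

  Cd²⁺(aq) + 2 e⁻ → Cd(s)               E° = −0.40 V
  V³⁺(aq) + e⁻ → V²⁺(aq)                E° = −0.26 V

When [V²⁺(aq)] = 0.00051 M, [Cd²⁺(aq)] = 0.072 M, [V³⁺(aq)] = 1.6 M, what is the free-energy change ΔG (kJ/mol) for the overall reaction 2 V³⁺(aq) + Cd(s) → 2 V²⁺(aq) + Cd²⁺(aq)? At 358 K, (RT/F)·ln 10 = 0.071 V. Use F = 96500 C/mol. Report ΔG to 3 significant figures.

With V³⁺/V²⁺ reduced at the cathode, E°cell = −0.26 − (−0.40) = +0.14 V and n = 2.
Here Q = ([V²⁺(aq)]^2·[Cd²⁺(aq)]) / [V³⁺(aq)]^2 = 7.32×10^−9 (log Q = −8.136), giving E = +0.14 − (0.071/2)·(−8.136) = +0.4288 V.
Then ΔG = −nFE = −2 × 96500 × +0.4288 J/mol = −82.8 kJ/mol.

−82.8 kJ/mol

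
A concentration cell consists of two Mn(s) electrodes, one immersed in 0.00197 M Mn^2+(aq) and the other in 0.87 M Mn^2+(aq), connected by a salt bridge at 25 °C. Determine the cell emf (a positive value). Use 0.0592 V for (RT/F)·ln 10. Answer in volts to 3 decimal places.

For a concentration cell E°cell = 0, since both electrodes use the same couple.
The compartment with the higher Mn^2+(aq) concentration (0.87 M) acts as the cathode; ions are reduced there and produced at the dilute (0.00197 M) anode.
With n = 2, Ecell = −(0.0592/2)·log([dilute]/[conc]) = −(0.0592/2)·log(0.00197/0.87) = +0.078 V.

0.078 V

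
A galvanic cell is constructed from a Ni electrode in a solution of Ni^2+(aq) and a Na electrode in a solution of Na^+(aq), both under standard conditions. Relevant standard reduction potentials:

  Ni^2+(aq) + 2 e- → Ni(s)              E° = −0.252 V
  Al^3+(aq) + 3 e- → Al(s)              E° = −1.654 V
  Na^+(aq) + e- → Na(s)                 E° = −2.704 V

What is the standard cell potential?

+2.452 V

Of the two couples in this cell, the one with the more positive reduction potential is reduced at the cathode: here that is Ni²⁺/Ni (−0.252 V); Na⁺/Na (−2.704 V) is the anode.
E°cell = E°(cathode) − E°(anode) = −0.252 − (−2.704) = +2.452 V.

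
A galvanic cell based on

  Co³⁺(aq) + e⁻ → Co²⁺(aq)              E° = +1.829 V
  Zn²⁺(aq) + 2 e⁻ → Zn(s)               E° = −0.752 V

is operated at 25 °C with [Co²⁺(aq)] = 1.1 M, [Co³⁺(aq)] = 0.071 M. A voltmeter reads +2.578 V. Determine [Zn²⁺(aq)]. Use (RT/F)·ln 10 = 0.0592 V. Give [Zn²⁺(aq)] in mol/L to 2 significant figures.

0.0053 M

With Co³⁺/Co²⁺ at the cathode and Zn²⁺/Zn at the anode, E°cell = +1.829 − (−0.752) = +2.581 V (n = 2).
Rearranging E = E° − (0.0592/n)·log Q gives log Q = 2(+2.581 − (+2.578))/0.0592 = 0.101.
Balancing electrons gives 2 Co³⁺(aq) + Zn(s) → 2 Co²⁺(aq) + Zn²⁺(aq); thus Q = ([Co²⁺(aq)]^2·[Zn²⁺(aq)]) / [Co³⁺(aq)]^2.
Substituting the known concentrations and solving, log [Zn²⁺(aq)] = −2.279 and [Zn²⁺(aq)] = 0.0053 M.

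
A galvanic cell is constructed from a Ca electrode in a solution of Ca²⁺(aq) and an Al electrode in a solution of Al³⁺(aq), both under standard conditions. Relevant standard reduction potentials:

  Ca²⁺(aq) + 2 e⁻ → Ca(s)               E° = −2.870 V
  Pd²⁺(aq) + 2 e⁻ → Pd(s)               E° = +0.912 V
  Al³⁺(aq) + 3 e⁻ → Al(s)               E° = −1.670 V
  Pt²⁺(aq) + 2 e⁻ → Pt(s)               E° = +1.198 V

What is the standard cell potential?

Of the two couples in this cell, the one with the more positive reduction potential is reduced at the cathode: here that is Al³⁺/Al (−1.670 V); Ca²⁺/Ca (−2.870 V) is the anode.
E°cell = E°(cathode) − E°(anode) = −1.670 − (−2.870) = +1.200 V.

+1.200 V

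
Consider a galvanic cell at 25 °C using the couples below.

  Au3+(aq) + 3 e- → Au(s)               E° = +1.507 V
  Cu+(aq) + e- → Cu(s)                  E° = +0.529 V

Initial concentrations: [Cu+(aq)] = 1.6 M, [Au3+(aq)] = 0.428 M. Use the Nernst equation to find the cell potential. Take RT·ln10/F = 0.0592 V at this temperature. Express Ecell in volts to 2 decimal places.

The Au³⁺/Au couple has the more positive E°, so it is the cathode; Cu⁺/Cu is the anode.
E°cell = +1.507 − (+0.529) = +0.978 V, with n = 3 electrons transferred.
For the overall reaction Au3+(aq) + 3 Cu(s) → Au(s) + 3 Cu+(aq), Q = [Cu+(aq)]^3 / [Au3+(aq)] = 9.57, giving log Q = 0.981.
By the Nernst equation, E = +0.978 − (0.0592/3)·(0.981) = +0.96 V.

+0.96 V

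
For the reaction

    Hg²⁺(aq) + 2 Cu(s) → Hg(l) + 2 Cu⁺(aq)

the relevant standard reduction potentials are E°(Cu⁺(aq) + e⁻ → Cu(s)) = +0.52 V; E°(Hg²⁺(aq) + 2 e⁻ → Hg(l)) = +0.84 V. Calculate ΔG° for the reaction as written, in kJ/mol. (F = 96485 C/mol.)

In the reaction as written Hg²⁺(aq) is reduced, so the Hg²⁺/Hg couple is the cathode and Cu⁺/Cu is the anode.
E°cell = +0.84 − (+0.52) = +0.32 V; balancing electrons gives n = 2.
ΔG° = −nFE°cell = −(2)(96485)(+0.32) J/mol = −61.8 kJ/mol.

−61.8 kJ/mol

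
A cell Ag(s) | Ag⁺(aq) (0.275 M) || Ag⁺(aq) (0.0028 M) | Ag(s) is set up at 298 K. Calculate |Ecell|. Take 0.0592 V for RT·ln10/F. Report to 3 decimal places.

0.118 V

For a concentration cell E°cell = 0, since both electrodes use the same couple.
The compartment with the higher Ag⁺(aq) concentration (0.275 M) acts as the cathode; ions are reduced there and produced at the dilute (0.0028 M) anode.
With n = 1, Ecell = −(0.0592/1)·log([dilute]/[conc]) = −(0.0592/1)·log(0.0028/0.275) = +0.118 V.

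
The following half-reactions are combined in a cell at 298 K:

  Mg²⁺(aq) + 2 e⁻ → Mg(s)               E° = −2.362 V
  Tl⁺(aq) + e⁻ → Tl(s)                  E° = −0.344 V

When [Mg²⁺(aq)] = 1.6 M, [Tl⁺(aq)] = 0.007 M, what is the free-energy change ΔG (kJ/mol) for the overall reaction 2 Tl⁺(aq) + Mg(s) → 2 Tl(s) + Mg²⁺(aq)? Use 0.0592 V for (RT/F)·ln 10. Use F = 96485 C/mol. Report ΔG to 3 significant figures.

E°cell = −0.344 − (−2.362) = +2.018 V; the balanced reaction transfers n = 2 electrons.
Q = [Mg²⁺(aq)] / [Tl⁺(aq)]^2 = 3.27×10^4, so log Q = 4.514 and E = +2.018 − (0.0592/2)(4.514) = +1.8844 V.
Then ΔG = −nFE = −2 × 96485 × +1.8844 J/mol = −364 kJ/mol.

−364 kJ/mol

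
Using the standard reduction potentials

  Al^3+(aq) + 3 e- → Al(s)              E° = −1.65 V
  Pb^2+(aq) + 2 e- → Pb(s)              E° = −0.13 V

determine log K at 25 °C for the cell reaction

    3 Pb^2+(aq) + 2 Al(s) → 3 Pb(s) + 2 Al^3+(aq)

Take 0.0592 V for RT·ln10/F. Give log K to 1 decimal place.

log K = 154.1

The Pb²⁺/Pb couple is reduced (cathode); E°cell = −0.13 − (−1.65) = +1.52 V with n = 6.
At equilibrium E = 0, so log K = nE°cell / 0.0592 = (6)(+1.52) / 0.0592 = 154.1.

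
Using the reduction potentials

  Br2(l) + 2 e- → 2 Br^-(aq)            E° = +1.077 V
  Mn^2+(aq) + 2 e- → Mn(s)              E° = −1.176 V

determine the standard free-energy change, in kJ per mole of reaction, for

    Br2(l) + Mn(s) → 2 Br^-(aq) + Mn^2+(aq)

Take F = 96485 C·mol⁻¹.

In the reaction as written Br2(l) is reduced, so the Br₂/Br⁻ couple is the cathode and Mn²⁺/Mn is the anode.
E°cell = +1.077 − (−1.176) = +2.253 V; balancing electrons gives n = 2.
ΔG° = −nFE°cell = −(2)(96485)(+2.253) J/mol = −435 kJ/mol.

−435 kJ/mol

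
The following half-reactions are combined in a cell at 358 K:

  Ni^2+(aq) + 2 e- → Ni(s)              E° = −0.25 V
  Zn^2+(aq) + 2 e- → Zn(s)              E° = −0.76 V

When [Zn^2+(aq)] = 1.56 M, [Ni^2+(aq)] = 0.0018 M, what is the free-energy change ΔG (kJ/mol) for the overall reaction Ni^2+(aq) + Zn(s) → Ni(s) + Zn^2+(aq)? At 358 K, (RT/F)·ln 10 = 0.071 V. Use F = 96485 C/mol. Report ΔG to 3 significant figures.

E°cell = −0.25 − (−0.76) = +0.51 V; the balanced reaction transfers n = 2 electrons.
The reaction quotient is [Zn^2+(aq)] / [Ni^2+(aq)] = 867; by Nernst, E = +0.51 − (0.071/2)(2.938) = +0.4057 V.
Then ΔG = −nFE = −2 × 96485 × +0.4057 J/mol = −78.3 kJ/mol.

−78.3 kJ/mol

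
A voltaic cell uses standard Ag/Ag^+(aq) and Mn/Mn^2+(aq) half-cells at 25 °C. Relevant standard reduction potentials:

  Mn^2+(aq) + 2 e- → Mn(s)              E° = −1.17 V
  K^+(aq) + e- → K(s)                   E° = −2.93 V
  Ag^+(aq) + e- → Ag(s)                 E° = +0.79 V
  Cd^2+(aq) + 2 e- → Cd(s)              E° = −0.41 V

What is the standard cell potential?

Of the two couples in this cell, the one with the more positive reduction potential is reduced at the cathode: here that is Ag⁺/Ag (+0.79 V); Mn²⁺/Mn (−1.17 V) is the anode.
E°cell = E°(cathode) − E°(anode) = +0.79 − (−1.17) = +1.96 V.

+1.96 V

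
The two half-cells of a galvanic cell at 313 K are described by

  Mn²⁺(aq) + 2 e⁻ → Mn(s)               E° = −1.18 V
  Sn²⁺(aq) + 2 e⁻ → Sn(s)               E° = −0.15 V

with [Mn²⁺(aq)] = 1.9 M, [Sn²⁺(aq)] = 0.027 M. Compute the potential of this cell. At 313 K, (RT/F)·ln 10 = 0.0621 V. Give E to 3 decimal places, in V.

Sn²⁺/Sn is reduced (cathode, E° = −0.15 V) and Mn²⁺/Mn is oxidized (anode).
E°cell = −0.15 − (−1.18) = +1.03 V, with n = 2 electrons transferred.
For the overall reaction Sn²⁺(aq) + Mn(s) → Sn(s) + Mn²⁺(aq), Q = [Mn²⁺(aq)] / [Sn²⁺(aq)] = 70.4, giving log Q = 1.847.
By the Nernst equation, E = +1.03 − (0.0621/2)·(1.847) = +0.973 V.

+0.973 V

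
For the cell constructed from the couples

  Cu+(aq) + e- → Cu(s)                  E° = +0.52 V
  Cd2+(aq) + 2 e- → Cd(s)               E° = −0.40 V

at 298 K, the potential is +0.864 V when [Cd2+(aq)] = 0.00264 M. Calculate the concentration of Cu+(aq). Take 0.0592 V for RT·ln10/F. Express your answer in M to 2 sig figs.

Cu⁺/Cu is the cathode (higher E°); E°cell = +0.52 − (−0.40) = +0.92 V with n = 2.
Since E = E° − (0.0592/n)·log Q, log Q = n(E° − E)/0.0592 = 1.892.
Balancing electrons gives 2 Cu+(aq) + Cd(s) → 2 Cu(s) + Cd2+(aq); thus Q = [Cd2+(aq)] / [Cu+(aq)]^2.
Isolating [Cu+(aq)] in Q = 10^{1.892} yields log [Cu+(aq)] = −2.235, i.e. 0.0058 M.

0.0058 M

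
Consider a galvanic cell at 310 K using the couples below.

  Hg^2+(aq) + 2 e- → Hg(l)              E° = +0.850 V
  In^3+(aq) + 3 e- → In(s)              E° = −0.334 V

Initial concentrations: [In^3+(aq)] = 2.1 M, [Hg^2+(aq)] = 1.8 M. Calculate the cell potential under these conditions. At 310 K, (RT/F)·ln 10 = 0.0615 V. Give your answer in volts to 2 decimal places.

+1.19 V

The Hg²⁺/Hg couple has the more positive E°, so it is the cathode; In³⁺/In is the anode.
E°cell = +0.850 − (−0.334) = +1.184 V, with n = 6 electrons transferred.
Balancing gives 3 Hg^2+(aq) + 2 In(s) → 3 Hg(l) + 2 In^3+(aq); hence Q = [In^3+(aq)]^2 / [Hg^2+(aq)]^3 = 0.756 (log Q = −0.121).
By the Nernst equation, E = +1.184 − (0.0615/6)·(−0.121) = +1.19 V.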